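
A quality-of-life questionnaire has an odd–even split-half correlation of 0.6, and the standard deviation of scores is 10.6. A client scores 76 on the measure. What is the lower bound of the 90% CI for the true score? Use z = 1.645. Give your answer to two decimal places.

Full-length reliability (Spearman-Brown) = 2(0.6)/(1+0.6) ≈ 0.7500
SEM = 10.6000 × √(1 − 0.7500) = 10.6000 × √0.2500 ≈ 10.6000 × 0.5000 ≈ 5.3000
1.645 × SEM ≈ 8.7185
Lower bound: 76 − 8.7185 = 67.2815

67.28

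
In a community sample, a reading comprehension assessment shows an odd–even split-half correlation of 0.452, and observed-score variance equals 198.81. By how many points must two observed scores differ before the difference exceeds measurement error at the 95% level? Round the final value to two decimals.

σ = 198.81^(1/2) = 14.10000
Spearman-Brown: r = 2(0.452) / (1 + 0.452) = 0.90400 / 1.45200 ≈ 0.62259
SEM = 14.10000 · √(1 − 0.62259) = 14.10000 · √0.37741 ≈ 14.10000 · 0.61434 ≈ 8.66216
SE_diff = SEM · √2 ≈ 8.66216 · 1.41421 ≈ 12.25014
Smallest detectable difference = 1.96·12.25014 ≈ 24.01028

24.01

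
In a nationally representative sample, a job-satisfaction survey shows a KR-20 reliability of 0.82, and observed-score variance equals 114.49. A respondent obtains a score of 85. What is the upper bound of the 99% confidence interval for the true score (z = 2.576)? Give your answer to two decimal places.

96.69

σ = 114.49^(1/2) = 10.70000
The standard error of measurement is 10.70000·√(1 − 0.82000) ≈ 10.70000·0.42426 ≈ 4.53963.
Half-width = 2.576·4.53963 ≈ 11.69408
Upper bound: 85 + 11.69408 = 96.69408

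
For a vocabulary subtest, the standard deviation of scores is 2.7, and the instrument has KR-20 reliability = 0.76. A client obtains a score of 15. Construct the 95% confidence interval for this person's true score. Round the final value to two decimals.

SEM = 2.70000 × √(1 − 0.76000) = 2.70000 × √0.24000 ≈ 2.70000 × 0.48990 ≈ 1.32272
Half-width = 1.96×1.32272 ≈ 2.59254
CI = 15 ± 2.59254 → [12.40746, 17.59254]

[12.41, 17.59]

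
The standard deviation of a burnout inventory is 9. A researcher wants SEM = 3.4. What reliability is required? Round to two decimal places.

0.86

r = 1 − (3.4000/9)² ≈ 1 − 0.1427 ≈ 0.8573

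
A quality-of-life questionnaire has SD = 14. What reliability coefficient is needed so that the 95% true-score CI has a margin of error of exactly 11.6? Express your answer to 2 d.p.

SEM needed = half-width / z = 11.6/1.96 ≈ 5.9184
Required reliability = 1 − (SEM/SD)² = 1 − 0.1787 ≈ 0.8213

0.82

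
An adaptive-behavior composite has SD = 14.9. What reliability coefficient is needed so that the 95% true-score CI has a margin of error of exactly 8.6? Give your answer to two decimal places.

0.91

Required SEM = 8.6 / 1.96 ≈ 4.388
r = 1 − (SEM / SD)² = 1 − (4.388 / 14.9)² ≈ 1 − 0.087 ≈ 0.913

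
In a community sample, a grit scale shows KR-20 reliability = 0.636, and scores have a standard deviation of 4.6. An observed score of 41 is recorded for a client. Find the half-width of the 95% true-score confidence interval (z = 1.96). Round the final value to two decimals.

The standard error of measurement is 4.600·√(1 − 0.636) ≈ 4.600·0.603 ≈ 2.775.
Half-width = 1.96·2.775 ≈ 5.440

5.44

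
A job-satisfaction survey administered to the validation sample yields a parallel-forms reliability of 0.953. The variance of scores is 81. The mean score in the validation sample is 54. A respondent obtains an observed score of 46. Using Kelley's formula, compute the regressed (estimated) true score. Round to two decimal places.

Estimated true score = 0.9530·46 + (1 − 0.9530)·54 ≈ 46.3760

46.38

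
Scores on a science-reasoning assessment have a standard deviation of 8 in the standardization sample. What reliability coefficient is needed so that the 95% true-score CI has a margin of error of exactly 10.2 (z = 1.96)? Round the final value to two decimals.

0.58

SEM needed = half-width / z = 10.2/1.96 ≈ 5.20408
r = 1 − (SEM / SD)² = 1 − (5.20408 / 8)² ≈ 1 − 0.42316 ≈ 0.57684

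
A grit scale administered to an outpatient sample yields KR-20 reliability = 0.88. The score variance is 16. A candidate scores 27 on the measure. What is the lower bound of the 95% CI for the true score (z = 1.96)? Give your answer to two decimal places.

SD = √16 ≃ 4.000
SEM = 4.000×√(1 − 0.880) ≃ 1.386
Margin = 1.96 × 1.386 ≃ 2.716
Lower bound: 27 − 2.716 = 24.284

24.28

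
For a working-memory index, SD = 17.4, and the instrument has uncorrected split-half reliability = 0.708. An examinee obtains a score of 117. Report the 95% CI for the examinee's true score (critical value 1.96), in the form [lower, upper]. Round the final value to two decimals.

[102.90, 131.10]

Spearman-Brown: r = 2(0.708) / (1 + 0.708) = 1.4160 / 1.7080 ≈ 0.8290
SEM = 17.4000·√(1 − 0.8290) ≈ 7.1944
1.96 · SEM ≈ 14.1011
Interval: (102.8989, 131.1011)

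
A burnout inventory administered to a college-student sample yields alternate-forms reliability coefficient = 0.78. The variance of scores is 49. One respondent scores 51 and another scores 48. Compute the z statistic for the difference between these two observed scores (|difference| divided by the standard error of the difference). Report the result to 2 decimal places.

SD = √49 = 7.000
SEM = 7.000 × √(1 − 0.780) = 7.000 × √0.220 ≈ 7.000 × 0.469 ≈ 3.283
SE_diff = SEM × √2 ≈ 3.283 × 1.414 ≈ 4.643
z = |51 − 48| / 4.643 = 3 / 4.643 ≈ 0.646

0.65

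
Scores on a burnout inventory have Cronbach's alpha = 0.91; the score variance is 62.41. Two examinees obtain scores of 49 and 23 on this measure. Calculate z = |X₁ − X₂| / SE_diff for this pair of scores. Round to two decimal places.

σ = 62.41^(1/2) = 7.900
SEM = 7.900·√(1 − 0.910) ≃ 2.370
SE_diff = SEM · √2 ≃ 2.370 · 1.414 ≃ 3.352
z = |49 − 23| / 3.352 = 26 / 3.352 ≃ 7.757

7.76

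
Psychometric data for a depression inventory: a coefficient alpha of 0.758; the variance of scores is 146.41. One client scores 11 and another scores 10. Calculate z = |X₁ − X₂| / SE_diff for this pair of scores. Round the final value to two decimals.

SD = √146.41 ≈ 12.100
SEM = 12.100·√(1 − 0.758) ≈ 5.952
SE_diff = SEM · √2 ≈ 5.952 · 1.414 ≈ 8.418
z = 1 / 8.418 ≈ 0.119

0.12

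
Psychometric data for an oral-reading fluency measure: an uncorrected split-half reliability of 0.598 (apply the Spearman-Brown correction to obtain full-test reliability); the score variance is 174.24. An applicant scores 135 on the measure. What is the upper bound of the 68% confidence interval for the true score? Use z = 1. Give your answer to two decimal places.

σ = 174.24^(1/2) = 13.2000
Full-length reliability (Spearman-Brown) = 2(0.598)/(1+0.598) ≃ 0.7484
SEM = 13.2000 * √(1 − 0.7484) = 13.2000 * √0.2516 ≃ 13.2000 * 0.5016 ≃ 6.6206
Margin = 1 * 6.6206 ≃ 6.6206
Upper bound: 135 + 6.6206 = 141.6206

141.62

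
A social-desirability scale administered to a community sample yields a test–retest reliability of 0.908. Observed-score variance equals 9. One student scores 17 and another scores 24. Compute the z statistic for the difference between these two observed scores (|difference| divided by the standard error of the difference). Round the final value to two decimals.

5.44

SD = √9 ≈ 3.000
SEM = 3.000·√(1 − 0.908) ≈ 0.910
SE_diff = SEM · √2 ≈ 0.910 · 1.414 ≈ 1.287
z = 7 / 1.287 ≈ 5.440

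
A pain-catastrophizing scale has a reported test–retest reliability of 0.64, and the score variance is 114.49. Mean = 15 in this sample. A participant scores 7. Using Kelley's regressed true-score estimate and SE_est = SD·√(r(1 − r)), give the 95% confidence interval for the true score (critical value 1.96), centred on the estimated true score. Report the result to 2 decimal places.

SD = √114.49 = 10.700
T̂ = 0.640(7) + 0.360(15) ≈ 9.880
SE_est = SD × √(r(1 − r)) = 10.700 × √0.230 ≈ 10.700 × 0.480 ≈ 5.136
CI = 9.880 ± 1.96 × 5.136 → [-0.187, 19.947]

[-0.19, 19.95]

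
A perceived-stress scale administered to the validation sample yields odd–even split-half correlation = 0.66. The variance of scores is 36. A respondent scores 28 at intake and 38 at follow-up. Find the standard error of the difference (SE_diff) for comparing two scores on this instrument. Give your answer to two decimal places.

3.84

σ = 36^(1/2) = 6.00000
Full-length reliability (Spearman-Brown) = 2(0.66)/(1+0.66) ≈ 0.79518
The standard error of measurement is 6.00000·√(1 − 0.79518) ≈ 6.00000·0.45257 ≈ 2.71542.
SE_diff = √2 · SEM ≈ 3.84018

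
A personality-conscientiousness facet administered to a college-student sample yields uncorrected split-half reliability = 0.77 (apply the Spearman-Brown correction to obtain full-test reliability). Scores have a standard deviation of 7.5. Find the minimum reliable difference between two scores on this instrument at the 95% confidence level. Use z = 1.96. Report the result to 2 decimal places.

r_full = 2·0.77 / (1 + 0.77) ≈ 0.870
SEM = 7.500 · √(1 − 0.870) = 7.500 · √0.130 ≈ 7.500 · 0.360 ≈ 2.704
Standard error of the difference = 2.704·√2 ≈ 3.823
Minimum reliable difference = 1.96 · SE_diff ≈ 1.96 · 3.823 ≈ 7.494

7.49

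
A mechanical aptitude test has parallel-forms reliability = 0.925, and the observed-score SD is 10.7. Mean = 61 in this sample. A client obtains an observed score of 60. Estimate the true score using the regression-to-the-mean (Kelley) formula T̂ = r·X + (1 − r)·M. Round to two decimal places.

60.08

T̂ = 0.9250(60) + 0.0750(61) ≈ 60.0750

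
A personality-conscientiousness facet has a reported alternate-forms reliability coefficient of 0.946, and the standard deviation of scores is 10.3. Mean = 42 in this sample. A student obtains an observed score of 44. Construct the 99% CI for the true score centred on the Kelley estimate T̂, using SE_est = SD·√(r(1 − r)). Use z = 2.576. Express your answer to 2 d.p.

[37.90, 49.89]

Estimated true score = 0.9460×44 + (1 − 0.9460)×42 ≈ 43.8920
SE_est = 10.3000×√(0.9460×0.0540) ≈ 2.3280
CI = 43.8920 ± 2.576 × 2.3280 → [37.8951, 49.8889]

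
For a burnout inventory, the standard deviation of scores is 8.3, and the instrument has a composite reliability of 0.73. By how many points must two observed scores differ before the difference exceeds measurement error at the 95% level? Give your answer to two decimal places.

The standard error of measurement is 8.300*√(1 − 0.730) ≈ 8.300*0.520 ≈ 4.313.
SE_diff = √2 * SEM ≈ 6.099
Smallest detectable difference = 1.96*6.099 ≈ 11.954

11.95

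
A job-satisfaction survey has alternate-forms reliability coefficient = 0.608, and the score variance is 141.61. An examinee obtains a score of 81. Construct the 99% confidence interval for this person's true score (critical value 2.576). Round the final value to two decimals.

[61.81, 100.19]

SD = √141.61 ≈ 11.9000
SEM = 11.9000·√(1 − 0.6080) ≈ 7.4506
Half-width = 2.576·7.4506 ≈ 19.1927
CI = 81 ± 19.1927 → [61.8073, 100.1927]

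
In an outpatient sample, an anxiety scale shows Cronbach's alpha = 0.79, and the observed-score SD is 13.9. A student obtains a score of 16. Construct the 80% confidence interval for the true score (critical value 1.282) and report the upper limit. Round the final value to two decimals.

24.17

SEM = 13.900 × √(1 − 0.790) = 13.900 × √0.210 ≈ 13.900 × 0.458 ≈ 6.370
Half-width = 1.282×6.370 ≈ 8.166
Upper bound: 16 + 8.166 = 24.166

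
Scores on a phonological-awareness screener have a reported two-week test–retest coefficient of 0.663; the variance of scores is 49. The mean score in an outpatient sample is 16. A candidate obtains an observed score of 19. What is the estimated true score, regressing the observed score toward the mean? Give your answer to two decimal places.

17.99

Estimated true score = 0.663×19 + (1 − 0.663)×16 ≃ 17.989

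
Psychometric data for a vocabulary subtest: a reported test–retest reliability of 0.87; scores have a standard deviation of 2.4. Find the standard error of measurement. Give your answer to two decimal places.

The standard error of measurement is 2.4000*√(1 − 0.8700) ≈ 2.4000*0.3606 ≈ 0.8653.

0.87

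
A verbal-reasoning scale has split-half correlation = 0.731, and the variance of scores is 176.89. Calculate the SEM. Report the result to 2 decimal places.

5.24

SD = √176.89 ≈ 13.3000
Spearman-Brown: r = 2(0.731) / (1 + 0.731) = 1.4620 / 1.7310 ≈ 0.8446
The standard error of measurement is 13.3000·√(1 − 0.8446) ≈ 13.3000·0.3942 ≈ 5.2430.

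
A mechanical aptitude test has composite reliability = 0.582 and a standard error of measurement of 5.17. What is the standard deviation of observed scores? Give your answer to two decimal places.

σ = SEM·(1 − r)^(−1/2) ≈ 5.17·1.5467 ≈ 7.9965

8.00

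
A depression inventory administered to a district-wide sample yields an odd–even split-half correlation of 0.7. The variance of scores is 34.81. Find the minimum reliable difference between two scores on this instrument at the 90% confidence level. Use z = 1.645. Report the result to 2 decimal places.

σ = 34.81^(1/2) = 5.900
Full-length reliability (Spearman-Brown) = 2(0.7)/(1+0.7) ≈ 0.824
The standard error of measurement is 5.900*√(1 − 0.824) ≈ 5.900*0.420 ≈ 2.478.
Standard error of the difference = 2.478·√2 ≈ 3.505
Minimum reliable difference = 1.645 * SE_diff ≈ 1.645 * 3.505 ≈ 5.766

5.77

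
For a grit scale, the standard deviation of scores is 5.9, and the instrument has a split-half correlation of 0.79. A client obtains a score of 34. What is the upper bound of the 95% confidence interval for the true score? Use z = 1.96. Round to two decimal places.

Full-length reliability (Spearman-Brown) = 2(0.79)/(1+0.79) ≃ 0.8827
SEM = 5.9000·√(1 − 0.8827) ≃ 2.0209
Margin = 1.96 · 2.0209 ≃ 3.9609
Upper bound: 34 + 3.9609 = 37.9609

37.96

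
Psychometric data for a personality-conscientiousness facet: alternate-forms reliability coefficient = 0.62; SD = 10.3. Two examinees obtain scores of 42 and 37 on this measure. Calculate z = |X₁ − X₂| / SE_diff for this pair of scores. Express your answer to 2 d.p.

The standard error of measurement is 10.30000·√(1 − 0.62000) ≈ 10.30000·0.61644 ≈ 6.34935.
Standard error of the difference = 6.34935·√2 ≈ 8.97933
z = 5 / 8.97933 ≈ 0.55683

0.56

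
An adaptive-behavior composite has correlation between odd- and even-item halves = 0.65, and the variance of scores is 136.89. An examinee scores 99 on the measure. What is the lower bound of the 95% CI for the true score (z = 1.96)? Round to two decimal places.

88.44

SD = √136.89 ≃ 11.7000
r_full = 2·0.65 / (1 + 0.65) ≃ 0.7879
SEM = 11.7000 * √(1 − 0.7879) = 11.7000 * √0.2121 ≃ 11.7000 * 0.4606 ≃ 5.3886
Half-width = 1.96*5.3886 ≃ 10.5617
Lower limit = 99 − 10.5617 ≃ 88.4383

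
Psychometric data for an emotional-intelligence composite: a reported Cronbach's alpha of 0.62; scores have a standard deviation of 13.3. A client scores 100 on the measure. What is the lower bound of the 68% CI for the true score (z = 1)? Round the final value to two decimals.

91.80

SEM = 13.300 × √(1 − 0.620) = 13.300 × √0.380 ≃ 13.300 × 0.616 ≃ 8.199
Margin = 1 × 8.199 ≃ 8.199
Lower limit = 100 − 8.199 ≃ 91.801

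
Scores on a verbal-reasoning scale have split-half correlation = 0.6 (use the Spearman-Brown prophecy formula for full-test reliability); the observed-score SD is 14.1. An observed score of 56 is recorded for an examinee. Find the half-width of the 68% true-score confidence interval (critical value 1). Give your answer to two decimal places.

Spearman-Brown: r = 2(0.6) / (1 + 0.6) = 1.200 / 1.600 ≈ 0.750
The standard error of measurement is 14.100·√(1 − 0.750) ≈ 14.100·0.500 ≈ 7.050.
1 · SEM ≈ 7.050

7.05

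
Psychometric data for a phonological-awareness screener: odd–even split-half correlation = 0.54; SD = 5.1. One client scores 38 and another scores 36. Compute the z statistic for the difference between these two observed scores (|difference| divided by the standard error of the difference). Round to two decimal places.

0.51

Spearman-Brown: r = 2(0.54) / (1 + 0.54) = 1.080 / 1.540 ≈ 0.701
The standard error of measurement is 5.100·√(1 − 0.701) ≈ 5.100·0.547 ≈ 2.787.
Standard error of the difference = 2.787·√2 ≈ 3.942
z = |38 − 36| / 3.942 = 2 / 3.942 ≈ 0.507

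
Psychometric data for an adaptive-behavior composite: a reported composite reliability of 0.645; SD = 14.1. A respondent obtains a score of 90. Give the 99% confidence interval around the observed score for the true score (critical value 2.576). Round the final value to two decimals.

[68.36, 111.64]

SEM = 14.100·√(1 − 0.645) ≈ 8.401
2.576 · SEM ≈ 21.641
99% CI: 90 ± 21.641 = [68.359, 111.641]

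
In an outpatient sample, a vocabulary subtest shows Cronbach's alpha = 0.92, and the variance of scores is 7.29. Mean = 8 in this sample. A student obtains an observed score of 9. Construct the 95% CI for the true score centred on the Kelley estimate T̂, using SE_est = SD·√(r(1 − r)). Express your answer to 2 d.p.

SD = √7.29 = 2.700
T̂ = 0.920(9) + 0.080(8) ≃ 8.920
SE_est = SD · √(r(1 − r)) = 2.700 · √0.074 ≃ 2.700 · 0.271 ≃ 0.732
95% CI: 8.920 ± 1.436 ≃ (7.484, 10.356)

[7.48, 10.36]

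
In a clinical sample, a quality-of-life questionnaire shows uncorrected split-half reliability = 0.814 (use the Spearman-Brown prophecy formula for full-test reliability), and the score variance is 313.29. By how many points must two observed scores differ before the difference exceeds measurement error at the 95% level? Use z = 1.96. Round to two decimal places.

15.71

SD = √313.29 ≈ 17.7000
r_full = 2·0.814 / (1 + 0.814) ≈ 0.8975
SEM = 17.7000 × √(1 − 0.8975) = 17.7000 × √0.1025 ≈ 17.7000 × 0.3202 ≈ 5.6678
Standard error of the difference = 5.6678·√2 ≈ 8.0154
Smallest detectable difference = 1.96×8.0154 ≈ 15.7102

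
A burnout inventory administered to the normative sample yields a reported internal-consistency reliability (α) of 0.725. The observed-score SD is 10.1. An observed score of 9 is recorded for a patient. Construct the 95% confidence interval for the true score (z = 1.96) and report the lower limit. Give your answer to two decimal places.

-1.38

The standard error of measurement is 10.1000*√(1 − 0.7250) ≈ 10.1000*0.5244 ≈ 5.2965.
Half-width = 1.96*5.2965 ≈ 10.3811
Lower limit = 9 − 10.3811 ≈ -1.3811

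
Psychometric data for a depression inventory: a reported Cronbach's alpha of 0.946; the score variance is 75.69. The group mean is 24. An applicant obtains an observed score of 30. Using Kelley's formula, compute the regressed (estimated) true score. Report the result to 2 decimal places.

T̂ = 0.94600(30) + 0.05400(24) ≃ 29.67600

29.68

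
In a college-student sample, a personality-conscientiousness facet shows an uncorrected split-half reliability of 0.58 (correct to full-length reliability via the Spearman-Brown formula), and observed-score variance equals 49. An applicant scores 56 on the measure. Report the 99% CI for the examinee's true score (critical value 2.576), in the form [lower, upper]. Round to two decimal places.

σ = 49^(1/2) = 7.0000
Spearman-Brown: r = 2(0.58) / (1 + 0.58) = 1.1600 / 1.5800 ≈ 0.7342
The standard error of measurement is 7.0000×√(1 − 0.7342) ≈ 7.0000×0.5156 ≈ 3.6091.
Half-width = 2.576×3.6091 ≈ 9.2969
Interval: (46.7031, 65.2969)

[46.70, 65.30]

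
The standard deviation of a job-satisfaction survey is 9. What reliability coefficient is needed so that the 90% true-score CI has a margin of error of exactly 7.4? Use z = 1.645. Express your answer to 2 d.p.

SEM needed = half-width / z = 7.4/1.645 ≃ 4.4985
r = 1 − (SEM / SD)² = 1 − (4.4985 / 9)² ≃ 1 − 0.2498 ≃ 0.7502

0.75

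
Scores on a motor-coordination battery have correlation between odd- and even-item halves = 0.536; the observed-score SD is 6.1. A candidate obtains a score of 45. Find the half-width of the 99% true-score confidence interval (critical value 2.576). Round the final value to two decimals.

8.64

r_full = 2·0.536 / (1 + 0.536) ≃ 0.698
SEM = 6.100*√(1 − 0.698) ≃ 3.353
Margin = 2.576 * 3.353 ≃ 8.637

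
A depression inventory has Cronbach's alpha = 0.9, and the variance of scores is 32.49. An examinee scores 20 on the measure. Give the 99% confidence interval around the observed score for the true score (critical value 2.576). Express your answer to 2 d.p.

SD = √32.49 = 5.700
SEM = 5.700 * √(1 − 0.900) = 5.700 * √0.100 ≈ 5.700 * 0.316 ≈ 1.802
2.576 * SEM ≈ 4.643
99% CI: 20 ± 4.643 = [15.357, 24.643]

[15.36, 24.64]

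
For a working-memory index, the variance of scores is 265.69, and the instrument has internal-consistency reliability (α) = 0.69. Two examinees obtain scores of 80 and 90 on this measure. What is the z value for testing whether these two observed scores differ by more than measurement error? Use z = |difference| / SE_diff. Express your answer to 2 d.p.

σ = 265.69^(1/2) = 16.30000
SEM = 16.30000*√(1 − 0.69000) ≃ 9.07546
SE_diff = √2 * SEM ≃ 12.83463
z = |80 − 90| / 12.83463 = 10 / 12.83463 ≃ 0.77914

0.78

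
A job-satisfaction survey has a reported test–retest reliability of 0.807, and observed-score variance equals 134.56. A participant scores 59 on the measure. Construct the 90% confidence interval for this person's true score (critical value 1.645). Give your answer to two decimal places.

[50.62, 67.38]

SD = √134.56 = 11.6000
SEM = 11.6000·√(1 − 0.8070) ≈ 5.0961
Half-width = 1.645·5.0961 ≈ 8.3831
90% CI: 59 ± 8.3831 = [50.6169, 67.3831]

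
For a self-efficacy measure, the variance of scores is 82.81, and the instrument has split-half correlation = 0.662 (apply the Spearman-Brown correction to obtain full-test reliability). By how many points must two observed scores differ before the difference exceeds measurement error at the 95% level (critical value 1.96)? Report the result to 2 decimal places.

11.38

σ = 82.81^(1/2) = 9.10000
Full-length reliability (Spearman-Brown) = 2(0.662)/(1+0.662) ≈ 0.79663
SEM = 9.10000×√(1 − 0.79663) ≈ 4.10378
SE_diff = √2 × SEM ≈ 5.80362
Minimum reliable difference = 1.96 × SE_diff ≈ 1.96 × 5.80362 ≈ 11.37510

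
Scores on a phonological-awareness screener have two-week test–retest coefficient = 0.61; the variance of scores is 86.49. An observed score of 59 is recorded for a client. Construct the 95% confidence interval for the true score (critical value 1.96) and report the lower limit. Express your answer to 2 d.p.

SD = √86.49 ≈ 9.3000
The standard error of measurement is 9.3000·√(1 − 0.6100) ≈ 9.3000·0.6245 ≈ 5.8078.
Half-width = 1.96·5.8078 ≈ 11.3834
Lower limit = 59 − 11.3834 ≈ 47.6166

47.62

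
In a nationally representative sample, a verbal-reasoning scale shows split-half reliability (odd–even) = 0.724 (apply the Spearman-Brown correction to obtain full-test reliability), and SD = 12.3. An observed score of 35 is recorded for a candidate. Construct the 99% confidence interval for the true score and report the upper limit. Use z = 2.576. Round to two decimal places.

47.68

r_full = 2·0.724 / (1 + 0.724) ≈ 0.840
The standard error of measurement is 12.300*√(1 − 0.840) ≈ 12.300*0.400 ≈ 4.921.
Half-width = 2.576*4.921 ≈ 12.678
Upper limit = 35 + 12.678 ≈ 47.678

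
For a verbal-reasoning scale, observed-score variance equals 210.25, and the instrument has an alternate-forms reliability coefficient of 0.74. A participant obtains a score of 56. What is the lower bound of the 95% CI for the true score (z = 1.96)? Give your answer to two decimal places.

SD = √210.25 ≃ 14.50000
SEM = 14.50000×√(1 − 0.74000) ≃ 7.39358
1.96 × SEM ≃ 14.49141
Lower bound: 56 − 14.49141 = 41.50859

41.51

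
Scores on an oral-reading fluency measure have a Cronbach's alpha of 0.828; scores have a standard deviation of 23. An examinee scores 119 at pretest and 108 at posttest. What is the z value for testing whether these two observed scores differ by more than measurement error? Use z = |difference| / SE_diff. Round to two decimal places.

The standard error of measurement is 23.0000·√(1 − 0.8280) ≈ 23.0000·0.4147 ≈ 9.5388.
Standard error of the difference = 9.5388·√2 ≈ 13.4898
z = |119 − 108| / 13.4898 = 11 / 13.4898 ≈ 0.8154

0.82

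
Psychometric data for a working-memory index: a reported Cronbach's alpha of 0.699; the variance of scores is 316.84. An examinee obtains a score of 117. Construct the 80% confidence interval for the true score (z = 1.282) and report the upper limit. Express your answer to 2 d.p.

σ = 316.84^(1/2) = 17.80000
SEM = 17.80000·√(1 − 0.69900) ≈ 9.76570
1.282 · SEM ≈ 12.51962
Upper bound: 117 + 12.51962 = 129.51962

129.52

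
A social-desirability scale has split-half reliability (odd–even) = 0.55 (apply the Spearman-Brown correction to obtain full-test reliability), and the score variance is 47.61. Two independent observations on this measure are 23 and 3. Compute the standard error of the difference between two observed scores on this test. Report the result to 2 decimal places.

σ = 47.61^(1/2) = 6.9000
Full-length reliability (Spearman-Brown) = 2(0.55)/(1+0.55) ≈ 0.7097
SEM = 6.9000 * √(1 − 0.7097) = 6.9000 * √0.2903 ≈ 6.9000 * 0.5388 ≈ 3.7178
SE_diff = SEM * √2 ≈ 3.7178 * 1.4142 ≈ 5.2578

5.26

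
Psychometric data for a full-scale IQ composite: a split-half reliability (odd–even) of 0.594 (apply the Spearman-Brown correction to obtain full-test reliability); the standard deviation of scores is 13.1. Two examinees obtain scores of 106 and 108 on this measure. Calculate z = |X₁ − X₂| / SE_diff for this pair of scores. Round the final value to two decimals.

Full-length reliability (Spearman-Brown) = 2(0.594)/(1+0.594) ≈ 0.745
SEM = 13.100 * √(1 − 0.745) = 13.100 * √0.255 ≈ 13.100 * 0.505 ≈ 6.611
SE_diff = SEM * √2 ≈ 6.611 * 1.414 ≈ 9.350
z = |106 − 108| / 9.350 = 2 / 9.350 ≈ 0.214

0.21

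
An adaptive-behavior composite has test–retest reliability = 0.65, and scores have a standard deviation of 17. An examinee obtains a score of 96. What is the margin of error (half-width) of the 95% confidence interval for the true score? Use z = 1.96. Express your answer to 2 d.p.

19.71

The standard error of measurement is 17.0000*√(1 − 0.6500) ≈ 17.0000*0.5916 ≈ 10.0573.
Margin = 1.96 * 10.0573 ≈ 19.7124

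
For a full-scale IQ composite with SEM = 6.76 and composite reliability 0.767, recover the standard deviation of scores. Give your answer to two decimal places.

14.00

SD = 6.76 / √(1 − 0.767) ≈ 14.0045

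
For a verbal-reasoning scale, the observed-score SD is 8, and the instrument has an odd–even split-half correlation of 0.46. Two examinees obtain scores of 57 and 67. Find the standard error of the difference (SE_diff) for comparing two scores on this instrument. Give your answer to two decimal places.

Full-length reliability (Spearman-Brown) = 2(0.46)/(1+0.46) ≈ 0.6301
SEM = 8.0000 · √(1 − 0.6301) = 8.0000 · √0.3699 ≈ 8.0000 · 0.6082 ≈ 4.8653
SE_diff = SEM · √2 ≈ 4.8653 · 1.4142 ≈ 6.8806

6.88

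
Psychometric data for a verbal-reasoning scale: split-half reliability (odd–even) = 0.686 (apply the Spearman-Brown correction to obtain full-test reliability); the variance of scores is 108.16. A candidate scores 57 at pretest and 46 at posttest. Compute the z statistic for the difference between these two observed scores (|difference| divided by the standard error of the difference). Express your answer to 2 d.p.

1.73

SD = √108.16 ≈ 10.40000
Spearman-Brown: r = 2(0.686) / (1 + 0.686) = 1.37200 / 1.68600 ≈ 0.81376
SEM = 10.40000 · √(1 − 0.81376) = 10.40000 · √0.18624 ≈ 10.40000 · 0.43155 ≈ 4.48817
Standard error of the difference = 4.48817·√2 ≈ 6.34723
z = |57 − 46| / 6.34723 = 11 / 6.34723 ≈ 1.73304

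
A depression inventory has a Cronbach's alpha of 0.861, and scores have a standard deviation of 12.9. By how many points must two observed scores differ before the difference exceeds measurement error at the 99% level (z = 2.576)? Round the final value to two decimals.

17.52

The standard error of measurement is 12.900×√(1 − 0.861) ≃ 12.900×0.373 ≃ 4.809.
SE_diff = √2 × SEM ≃ 6.802
Minimum reliable difference = 2.576 × SE_diff ≃ 2.576 × 6.802 ≃ 17.521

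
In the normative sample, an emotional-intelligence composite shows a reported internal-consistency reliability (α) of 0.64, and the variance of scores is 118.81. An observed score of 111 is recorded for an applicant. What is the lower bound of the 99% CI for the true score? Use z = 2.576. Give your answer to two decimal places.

94.15

σ = 118.81^(1/2) = 10.9000
SEM = 10.9000·√(1 − 0.6400) ≈ 6.5400
Margin = 2.576 · 6.5400 ≈ 16.8470
Lower bound: 111 − 16.8470 = 94.1530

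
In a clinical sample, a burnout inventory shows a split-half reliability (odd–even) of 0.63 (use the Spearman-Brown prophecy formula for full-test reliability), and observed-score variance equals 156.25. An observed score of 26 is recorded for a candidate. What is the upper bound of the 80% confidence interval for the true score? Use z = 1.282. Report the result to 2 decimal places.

σ = 156.25^(1/2) = 12.50000
Spearman-Brown: r = 2(0.63) / (1 + 0.63) = 1.26000 / 1.63000 ≈ 0.77301
The standard error of measurement is 12.50000*√(1 − 0.77301) ≈ 12.50000*0.47644 ≈ 5.95548.
Margin = 1.282 * 5.95548 ≈ 7.63493
Upper bound: 26 + 7.63493 = 33.63493

33.63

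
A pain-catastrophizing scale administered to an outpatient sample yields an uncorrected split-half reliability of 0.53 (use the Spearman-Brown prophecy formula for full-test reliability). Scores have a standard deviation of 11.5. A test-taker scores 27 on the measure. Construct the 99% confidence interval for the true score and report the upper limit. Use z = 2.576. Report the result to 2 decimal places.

43.42

Spearman-Brown: r = 2(0.53) / (1 + 0.53) = 1.060 / 1.530 ≃ 0.693
SEM = 11.500 × √(1 − 0.693) = 11.500 × √0.307 ≃ 11.500 × 0.554 ≃ 6.374
Half-width = 2.576×6.374 ≃ 16.419
Upper limit = 27 + 16.419 ≃ 43.419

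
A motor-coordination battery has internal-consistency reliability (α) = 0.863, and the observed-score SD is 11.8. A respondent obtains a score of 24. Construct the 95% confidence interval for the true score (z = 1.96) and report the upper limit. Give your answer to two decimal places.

SEM = 11.800 × √(1 − 0.863) = 11.800 × √0.137 ≃ 11.800 × 0.370 ≃ 4.368
1.96 × SEM ≃ 8.560
Upper bound: 24 + 8.560 = 32.560

32.56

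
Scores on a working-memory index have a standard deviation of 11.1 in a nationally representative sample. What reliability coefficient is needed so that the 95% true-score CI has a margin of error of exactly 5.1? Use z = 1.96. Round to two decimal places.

0.95

Required SEM = 5.1 / 1.96 ≈ 2.602
r = 1 − (2.602/11.1)² ≈ 1 − 0.055 ≈ 0.945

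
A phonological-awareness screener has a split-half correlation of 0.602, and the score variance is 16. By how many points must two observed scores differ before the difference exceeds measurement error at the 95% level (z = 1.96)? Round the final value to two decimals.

σ = 16^(1/2) = 4.000
Full-length reliability (Spearman-Brown) = 2(0.602)/(1+0.602) ≈ 0.752
SEM = 4.000 * √(1 − 0.752) = 4.000 * √0.248 ≈ 4.000 * 0.498 ≈ 1.994
Standard error of the difference = 1.994·√2 ≈ 2.820
Smallest detectable difference = 1.96*2.820 ≈ 5.526

5.53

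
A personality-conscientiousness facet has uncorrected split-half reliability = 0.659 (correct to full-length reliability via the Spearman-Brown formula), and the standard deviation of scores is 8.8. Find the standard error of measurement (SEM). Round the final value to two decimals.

Full-length reliability (Spearman-Brown) = 2(0.659)/(1+0.659) ≈ 0.7945
The standard error of measurement is 8.8000·√(1 − 0.7945) ≈ 8.8000·0.4534 ≈ 3.9897.

3.99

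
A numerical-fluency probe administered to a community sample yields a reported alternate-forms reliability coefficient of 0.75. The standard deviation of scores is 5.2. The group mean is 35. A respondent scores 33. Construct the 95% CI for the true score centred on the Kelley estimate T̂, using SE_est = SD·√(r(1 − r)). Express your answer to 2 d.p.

[29.09, 37.91]

Estimated true score = 0.7500*33 + (1 − 0.7500)*35 ≈ 33.5000
SE_est = SD * √(r(1 − r)) = 5.2000 * √0.1875 ≈ 5.2000 * 0.4330 ≈ 2.2517
95% CI: 33.5000 ± 4.4133 ≈ (29.0867, 37.9133)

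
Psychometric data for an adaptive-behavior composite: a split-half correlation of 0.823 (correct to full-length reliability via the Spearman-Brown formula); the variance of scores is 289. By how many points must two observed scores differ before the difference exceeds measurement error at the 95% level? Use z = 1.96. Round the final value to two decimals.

14.68

SD = √289 = 17.0000
r_full = 2·0.823 / (1 + 0.823) ≈ 0.9029
SEM = 17.0000 · √(1 − 0.9029) = 17.0000 · √0.0971 ≈ 17.0000 · 0.3116 ≈ 5.2971
SE_diff = SEM · √2 ≈ 5.2971 · 1.4142 ≈ 7.4913
Smallest detectable difference = 1.96·7.4913 ≈ 14.6829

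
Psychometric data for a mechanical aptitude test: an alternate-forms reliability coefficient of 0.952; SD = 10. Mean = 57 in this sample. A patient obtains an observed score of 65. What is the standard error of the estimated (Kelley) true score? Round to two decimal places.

2.14

SE_est = 10.000*√(0.952*0.048) ≈ 2.138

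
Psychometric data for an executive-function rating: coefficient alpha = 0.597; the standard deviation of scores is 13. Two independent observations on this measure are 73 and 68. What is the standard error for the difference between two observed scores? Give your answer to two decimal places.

11.67

SEM = 13.0000 * √(1 − 0.5970) = 13.0000 * √0.4030 ≈ 13.0000 * 0.6348 ≈ 8.2527
Standard error of the difference = 8.2527·√2 ≈ 11.6711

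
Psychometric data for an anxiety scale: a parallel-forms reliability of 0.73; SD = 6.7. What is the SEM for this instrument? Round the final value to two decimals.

The standard error of measurement is 6.700·√(1 − 0.730) ≈ 6.700·0.520 ≈ 3.481.

3.48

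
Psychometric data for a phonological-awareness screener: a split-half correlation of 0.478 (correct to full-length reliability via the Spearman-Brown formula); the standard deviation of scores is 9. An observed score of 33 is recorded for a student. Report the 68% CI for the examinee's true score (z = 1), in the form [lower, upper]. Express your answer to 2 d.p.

[27.65, 38.35]

Spearman-Brown: r = 2(0.478) / (1 + 0.478) = 0.956 / 1.478 ≈ 0.647
The standard error of measurement is 9.000*√(1 − 0.647) ≈ 9.000*0.594 ≈ 5.349.
Margin = 1 * 5.349 ≈ 5.349
CI = 33 ± 5.349 → [27.651, 38.349]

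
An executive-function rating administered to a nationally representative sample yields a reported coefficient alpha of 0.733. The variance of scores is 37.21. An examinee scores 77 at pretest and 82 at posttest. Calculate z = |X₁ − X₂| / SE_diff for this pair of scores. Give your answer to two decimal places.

SD = √37.21 ≃ 6.100
SEM = 6.100*√(1 − 0.733) ≃ 3.152
Standard error of the difference = 3.152·√2 ≃ 4.458
z = |77 − 82| / 4.458 = 5 / 4.458 ≃ 1.122

1.12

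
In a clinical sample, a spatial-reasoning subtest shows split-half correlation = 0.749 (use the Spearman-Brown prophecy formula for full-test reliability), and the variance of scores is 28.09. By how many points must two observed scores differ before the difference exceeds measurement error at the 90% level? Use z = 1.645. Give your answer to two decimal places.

4.67

σ = 28.09^(1/2) = 5.300
r_full = 2·0.749 / (1 + 0.749) ≃ 0.856
SEM = 5.300 · √(1 − 0.856) = 5.300 · √0.144 ≃ 5.300 · 0.379 ≃ 2.008
SE_diff = SEM · √2 ≃ 2.008 · 1.414 ≃ 2.839
Minimum reliable difference = 1.645 · SE_diff ≃ 1.645 · 2.839 ≃ 4.671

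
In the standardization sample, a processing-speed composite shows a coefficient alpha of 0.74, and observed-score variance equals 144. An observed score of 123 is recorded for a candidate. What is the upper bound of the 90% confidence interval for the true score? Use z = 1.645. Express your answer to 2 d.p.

SD = √144 = 12.000
SEM = 12.000 × √(1 − 0.740) = 12.000 × √0.260 ≈ 12.000 × 0.510 ≈ 6.119
Half-width = 1.645×6.119 ≈ 10.065
Upper bound: 123 + 10.065 = 133.065

133.07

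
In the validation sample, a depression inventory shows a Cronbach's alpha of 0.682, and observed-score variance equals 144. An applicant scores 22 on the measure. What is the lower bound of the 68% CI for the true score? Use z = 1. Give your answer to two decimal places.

15.23

σ = 144^(1/2) = 12.0000
The standard error of measurement is 12.0000·√(1 − 0.6820) ≈ 12.0000·0.5639 ≈ 6.7670.
Half-width = 1·6.7670 ≈ 6.7670
Lower limit = 22 − 6.7670 ≈ 15.2330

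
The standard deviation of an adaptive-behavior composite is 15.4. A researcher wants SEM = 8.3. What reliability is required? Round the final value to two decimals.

0.71

r = 1 − (8.30000/15.4)² ≈ 1 − 0.29048 ≈ 0.70952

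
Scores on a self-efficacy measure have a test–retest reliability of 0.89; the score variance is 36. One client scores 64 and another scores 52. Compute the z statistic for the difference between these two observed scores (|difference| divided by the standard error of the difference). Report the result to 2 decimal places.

σ = 36^(1/2) = 6.00000
SEM = 6.00000 × √(1 − 0.89000) = 6.00000 × √0.11000 ≈ 6.00000 × 0.33166 ≈ 1.98997
SE_diff = √2 × SEM ≈ 2.81425
z = 12 / 2.81425 ≈ 4.26401

4.26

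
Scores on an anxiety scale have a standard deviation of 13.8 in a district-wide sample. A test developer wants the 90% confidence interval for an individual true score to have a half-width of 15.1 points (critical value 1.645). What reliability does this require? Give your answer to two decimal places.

Required SEM = 15.1 / 1.645 ≈ 9.1793
Required reliability = 1 − (SEM/SD)² = 1 − 0.4424 ≈ 0.5576

0.56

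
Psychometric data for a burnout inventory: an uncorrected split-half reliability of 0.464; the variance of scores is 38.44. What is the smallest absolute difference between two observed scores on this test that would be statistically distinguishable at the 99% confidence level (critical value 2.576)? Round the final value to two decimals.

SD = √38.44 = 6.2000
Spearman-Brown: r = 2(0.464) / (1 + 0.464) = 0.9280 / 1.4640 ≈ 0.6339
SEM = 6.2000×√(1 − 0.6339) ≈ 3.7515
SE_diff = √2 × SEM ≈ 5.3054
Smallest detectable difference = 2.576×5.3054 ≈ 13.6667

13.67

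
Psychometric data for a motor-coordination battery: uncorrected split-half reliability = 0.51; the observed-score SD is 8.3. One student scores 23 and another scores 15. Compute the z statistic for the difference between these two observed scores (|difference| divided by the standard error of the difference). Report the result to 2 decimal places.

1.20

Full-length reliability (Spearman-Brown) = 2(0.51)/(1+0.51) ≈ 0.675
The standard error of measurement is 8.300×√(1 − 0.675) ≈ 8.300×0.570 ≈ 4.728.
Standard error of the difference = 4.728·√2 ≈ 6.687
z = 8 / 6.687 ≈ 1.196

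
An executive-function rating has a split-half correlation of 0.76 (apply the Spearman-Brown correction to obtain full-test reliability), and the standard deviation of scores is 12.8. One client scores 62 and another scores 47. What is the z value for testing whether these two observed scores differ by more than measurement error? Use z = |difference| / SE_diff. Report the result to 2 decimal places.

2.24

Full-length reliability (Spearman-Brown) = 2(0.76)/(1+0.76) ≈ 0.864
The standard error of measurement is 12.800×√(1 − 0.864) ≈ 12.800×0.369 ≈ 4.727.
Standard error of the difference = 4.727·√2 ≈ 6.685
z = |62 − 47| / 6.685 = 15 / 6.685 ≈ 2.244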